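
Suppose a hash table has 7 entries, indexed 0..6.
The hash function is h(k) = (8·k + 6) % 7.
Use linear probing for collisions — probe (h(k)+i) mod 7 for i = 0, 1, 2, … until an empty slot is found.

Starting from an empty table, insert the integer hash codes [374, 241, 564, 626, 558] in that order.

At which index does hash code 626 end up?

Insert 374: h=2, slot 2 empty -> index 2.
Insert 241: h=2, slot 2 occupied -> index 3.
Insert 564: h=3, slot 3 occupied -> index 4.
Insert 626: h=2, slots 2,3,4 occupied -> index 5.
Insert 558: h=4, slots 4,5 occupied -> index 6.
Table: [-, -, 374, 241, 564, 626, 558]

5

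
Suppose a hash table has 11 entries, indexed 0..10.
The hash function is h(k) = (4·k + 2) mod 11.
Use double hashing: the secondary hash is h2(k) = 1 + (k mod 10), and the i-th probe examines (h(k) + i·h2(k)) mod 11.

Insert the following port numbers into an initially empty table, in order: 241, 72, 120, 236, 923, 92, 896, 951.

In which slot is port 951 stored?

241: h=9 → slot 9
72: h=4 → slot 4
120: h=9, h2=1, probe 9,10 → slot 10
236: h=0 → slot 0
923: h=9, h2=4, probe 9,2 → slot 2
92: h=7 → slot 7
896: h=0, h2=7, probe 0,7,3 → slot 3
951: h=0, h2=2, probe 0,2,4,6 → slot 6
Table: [236, ∅, 923, 896, 72, ∅, 951, 92, ∅, 241, 120]

6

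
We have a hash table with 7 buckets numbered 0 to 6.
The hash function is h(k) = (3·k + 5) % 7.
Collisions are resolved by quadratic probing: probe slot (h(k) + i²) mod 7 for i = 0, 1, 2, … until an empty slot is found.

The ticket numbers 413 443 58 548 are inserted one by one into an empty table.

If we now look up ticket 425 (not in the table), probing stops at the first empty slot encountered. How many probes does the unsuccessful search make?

413: h=5 → slot 5
443: h=4 → slot 4
58: h=4, probe 4,5,1 → slot 1
548: h=4, probe 4,5,1,6 → slot 6
Table: [—, 58, —, —, 443, 413, 548]
Lookup 425: h=6, probe 6,0 → slot 0 empty, not found.

2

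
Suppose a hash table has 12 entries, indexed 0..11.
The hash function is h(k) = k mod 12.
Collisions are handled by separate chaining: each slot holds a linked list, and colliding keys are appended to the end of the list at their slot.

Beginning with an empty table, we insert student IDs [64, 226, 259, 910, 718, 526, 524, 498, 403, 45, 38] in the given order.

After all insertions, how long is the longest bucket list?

4

Insert 64: h=4, bucket 4 empty → new chain.
Insert 226: h=10, bucket 10 empty → new chain.
Insert 259: h=7, bucket 7 empty → new chain.
Insert 910: h=10, bucket 10 nonempty → append to chain.
Insert 718: h=10, bucket 10 nonempty → append to chain.
Insert 526: h=10, bucket 10 nonempty → append to chain.
Insert 524: h=8, bucket 8 empty → new chain.
Insert 498: h=6, bucket 6 empty → new chain.
Insert 403: h=7, bucket 7 nonempty → append to chain.
Insert 45: h=9, bucket 9 empty → new chain.
Insert 38: h=2, bucket 2 empty → new chain.
Final buckets:
0: —
1: —
2: 38
3: —
4: 64
5: —
6: 498
7: 259 -> 403
8: 524
9: 45
10: 226 -> 910 -> 718 -> 526
11: —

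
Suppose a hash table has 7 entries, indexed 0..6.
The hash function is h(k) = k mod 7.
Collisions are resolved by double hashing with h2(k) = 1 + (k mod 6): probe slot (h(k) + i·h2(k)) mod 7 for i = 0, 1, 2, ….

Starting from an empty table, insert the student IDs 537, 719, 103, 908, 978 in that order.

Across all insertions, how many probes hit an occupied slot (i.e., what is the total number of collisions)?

537 hashes to 5; slot 5 is free → place at 5.
719 hashes to 5, h2=6; 5 taken → place at 4.
103 hashes to 5, h2=2; 5 taken → place at 0.
908 hashes to 5, h2=3; 5 taken → place at 1.
978 hashes to 5, h2=1; 5 taken → place at 6.
Table: [103, 908, ∅, ∅, 719, 537, 978]

4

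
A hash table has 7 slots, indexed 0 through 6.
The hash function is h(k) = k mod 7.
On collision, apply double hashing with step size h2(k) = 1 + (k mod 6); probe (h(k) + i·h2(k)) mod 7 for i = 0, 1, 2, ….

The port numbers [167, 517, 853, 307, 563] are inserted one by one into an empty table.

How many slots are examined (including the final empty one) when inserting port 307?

4

167 hashes to 6; slot 6 is free -> place at 6.
517 hashes to 6, h2=2; 6 taken -> place at 1.
853 hashes to 6, h2=2; 6,1 taken -> place at 3.
307 hashes to 6, h2=2; 6,1,3 taken -> place at 5.
563 hashes to 3, h2=6; 3 taken -> place at 2.
Table: [—, 517, 563, 853, —, 307, 167]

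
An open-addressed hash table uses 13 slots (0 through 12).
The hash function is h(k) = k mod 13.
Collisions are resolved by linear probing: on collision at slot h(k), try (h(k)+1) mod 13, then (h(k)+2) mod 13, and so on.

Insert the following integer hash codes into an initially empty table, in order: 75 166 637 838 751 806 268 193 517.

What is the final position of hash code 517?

75 hashes to 10; slot 10 is free → place at 10.
166 hashes to 10; 10 taken → place at 11.
637 hashes to 0; slot 0 is free → place at 0.
838 hashes to 6; slot 6 is free → place at 6.
751 hashes to 10; 10,11 taken → place at 12.
806 hashes to 0; 0 taken → place at 1.
268 hashes to 8; slot 8 is free → place at 8.
193 hashes to 11; 11,12,0,1 taken → place at 2.
517 hashes to 10; 10,11,12,0,1,2 taken → place at 3.
Table: [637, 806, 193, 517, -, -, 838, -, 268, -, 75, 166, 751]

3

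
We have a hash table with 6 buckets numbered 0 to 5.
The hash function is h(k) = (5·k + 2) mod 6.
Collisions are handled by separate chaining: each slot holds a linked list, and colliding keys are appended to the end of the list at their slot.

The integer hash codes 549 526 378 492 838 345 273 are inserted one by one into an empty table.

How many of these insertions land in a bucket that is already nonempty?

549 -> bucket 5
526 -> bucket 4
378 -> bucket 2
492 -> bucket 2 (collision)
838 -> bucket 4 (collision)
345 -> bucket 5 (collision)
273 -> bucket 5 (collision)
Final buckets:
0: —
1: —
2: 378 -> 492
3: —
4: 526 -> 838
5: 549 -> 345 -> 273

4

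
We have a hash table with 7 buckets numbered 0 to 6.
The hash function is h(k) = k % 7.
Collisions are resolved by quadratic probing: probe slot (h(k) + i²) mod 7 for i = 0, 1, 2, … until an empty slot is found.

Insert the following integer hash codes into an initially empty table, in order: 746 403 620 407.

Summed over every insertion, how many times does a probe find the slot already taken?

4

Insert 746: h=4, slot 4 empty → index 4.
Insert 403: h=4, slot 4 occupied → index 5.
Insert 620: h=4, slots 4,5 occupied → index 1.
Insert 407: h=1, slot 1 occupied → index 2.
Table: [∅, 620, 407, ∅, 746, 403, ∅]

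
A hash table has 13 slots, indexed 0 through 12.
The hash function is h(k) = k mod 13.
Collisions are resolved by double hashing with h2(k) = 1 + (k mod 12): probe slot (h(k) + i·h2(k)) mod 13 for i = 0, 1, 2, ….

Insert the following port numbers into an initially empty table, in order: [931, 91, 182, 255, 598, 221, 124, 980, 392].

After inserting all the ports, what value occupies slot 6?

931: h=8 → slot 8
91: h=0 → slot 0
182: h=0, h2=3, probe 0,3 → slot 3
255: h=8, h2=4, probe 8,12 → slot 12
598: h=0, h2=11, probe 0,11 → slot 11
221: h=0, h2=6, probe 0,6 → slot 6
124: h=7 → slot 7
980: h=5 → slot 5
392: h=2 → slot 2
Table: [91, ., 392, 182, ., 980, 221, 124, 931, ., ., 598, 255]

221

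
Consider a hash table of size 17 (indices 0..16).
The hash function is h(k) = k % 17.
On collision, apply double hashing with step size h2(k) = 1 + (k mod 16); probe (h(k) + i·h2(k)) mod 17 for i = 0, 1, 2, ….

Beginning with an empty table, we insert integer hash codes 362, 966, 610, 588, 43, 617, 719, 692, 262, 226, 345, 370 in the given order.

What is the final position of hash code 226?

Insert 362: h=5, slot 5 empty -> index 5.
Insert 966: h=14, slot 14 empty -> index 14.
Insert 610: h=15, slot 15 empty -> index 15.
Insert 588: h=10, slot 10 empty -> index 10.
Insert 43: h=9, slot 9 empty -> index 9.
Insert 617: h=5, h2=10, slots 5,15 occupied -> index 8.
Insert 719: h=5, h2=16, slot 5 occupied -> index 4.
Insert 692: h=12, slot 12 empty -> index 12.
Insert 262: h=7, slot 7 empty -> index 7.
Insert 226: h=5, h2=3, slots 5,8 occupied -> index 11.
Insert 345: h=5, h2=10, slots 5,15,8 occupied -> index 1.
Insert 370: h=13, slot 13 empty -> index 13.
Table: [_, 345, _, _, 719, 362, _, 262, 617, 43, 588, 226, 692, 370, 966, 610, _]

11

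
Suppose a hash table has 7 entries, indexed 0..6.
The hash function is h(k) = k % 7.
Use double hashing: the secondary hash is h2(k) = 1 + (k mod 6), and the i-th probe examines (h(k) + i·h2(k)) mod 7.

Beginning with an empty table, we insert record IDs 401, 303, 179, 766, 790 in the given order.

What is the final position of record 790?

0

Insert 401: h=2, slot 2 empty => index 2.
Insert 303: h=2, h2=4, slot 2 occupied => index 6.
Insert 179: h=4, slot 4 empty => index 4.
Insert 766: h=3, slot 3 empty => index 3.
Insert 790: h=6, h2=5, slots 6,4,2 occupied => index 0.
Table: [790, —, 401, 766, 179, —, 303]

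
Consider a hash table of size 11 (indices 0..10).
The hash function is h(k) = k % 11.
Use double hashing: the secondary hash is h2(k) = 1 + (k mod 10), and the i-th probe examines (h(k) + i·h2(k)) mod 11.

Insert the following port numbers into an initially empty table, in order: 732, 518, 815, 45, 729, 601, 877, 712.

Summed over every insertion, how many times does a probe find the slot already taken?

732: h=6 -> slot 6
518: h=1 -> slot 1
815: h=1, h2=6, probe 1,7 -> slot 7
45: h=1, h2=6, probe 1,7,2 -> slot 2
729: h=3 -> slot 3
601: h=7, h2=2, probe 7,9 -> slot 9
877: h=8 -> slot 8
712: h=8, h2=3, probe 8,0 -> slot 0
Table: [712, 518, 45, 729, -, -, 732, 815, 877, 601, -]

5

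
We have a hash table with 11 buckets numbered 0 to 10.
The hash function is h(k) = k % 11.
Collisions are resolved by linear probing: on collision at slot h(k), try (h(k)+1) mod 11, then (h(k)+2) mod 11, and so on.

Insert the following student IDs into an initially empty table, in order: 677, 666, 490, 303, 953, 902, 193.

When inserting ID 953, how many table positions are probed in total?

4

677 hashes to 6; slot 6 is free → place at 6.
666 hashes to 6; 6 taken → place at 7.
490 hashes to 6; 6,7 taken → place at 8.
303 hashes to 6; 6,7,8 taken → place at 9.
953 hashes to 7; 7,8,9 taken → place at 10.
902 hashes to 0; slot 0 is free → place at 0.
193 hashes to 6; 6,7,8,9,10,0 taken → place at 1.
Table: [902, 193, -, -, -, -, 677, 666, 490, 303, 953]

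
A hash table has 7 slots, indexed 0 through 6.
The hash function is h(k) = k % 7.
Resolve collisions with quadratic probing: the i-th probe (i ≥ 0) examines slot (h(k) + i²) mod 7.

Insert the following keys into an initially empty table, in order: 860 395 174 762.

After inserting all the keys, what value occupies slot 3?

860 hashes to 6; slot 6 is free -> place at 6.
395 hashes to 3; slot 3 is free -> place at 3.
174 hashes to 6; 6 taken -> place at 0.
762 hashes to 6; 6,0,3 taken -> place at 1.
Table: [174, 762, -, 395, -, -, 860]

395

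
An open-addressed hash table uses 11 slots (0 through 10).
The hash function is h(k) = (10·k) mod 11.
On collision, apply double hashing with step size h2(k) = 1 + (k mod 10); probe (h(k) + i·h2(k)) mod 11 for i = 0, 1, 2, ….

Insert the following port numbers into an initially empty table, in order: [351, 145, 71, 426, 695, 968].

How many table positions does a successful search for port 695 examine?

351 hashes to 1; slot 1 is free -> place at 1.
145 hashes to 9; slot 9 is free -> place at 9.
71 hashes to 6; slot 6 is free -> place at 6.
426 hashes to 3; slot 3 is free -> place at 3.
695 hashes to 9, h2=6; 9 taken -> place at 4.
968 hashes to 0; slot 0 is free -> place at 0.
Table: [968, 351, ∅, 426, 695, ∅, 71, ∅, ∅, 145, ∅]
Lookup 695: h=9, h2=6, probe 9,4 → found at 4.

2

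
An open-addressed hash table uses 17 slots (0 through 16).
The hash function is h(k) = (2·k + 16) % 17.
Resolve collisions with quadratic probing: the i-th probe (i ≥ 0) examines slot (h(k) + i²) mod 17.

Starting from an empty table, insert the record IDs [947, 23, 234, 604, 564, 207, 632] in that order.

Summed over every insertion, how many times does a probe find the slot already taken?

Insert 947: h=6, slot 6 empty → index 6.
Insert 23: h=11, slot 11 empty → index 11.
Insert 234: h=8, slot 8 empty → index 8.
Insert 604: h=0, slot 0 empty → index 0.
Insert 564: h=5, slot 5 empty → index 5.
Insert 207: h=5, slots 5,6 occupied → index 9.
Insert 632: h=5, slots 5,6,9 occupied → index 14.
Table: [604, —, —, —, —, 564, 947, —, 234, 207, —, 23, —, —, 632, —, —]

5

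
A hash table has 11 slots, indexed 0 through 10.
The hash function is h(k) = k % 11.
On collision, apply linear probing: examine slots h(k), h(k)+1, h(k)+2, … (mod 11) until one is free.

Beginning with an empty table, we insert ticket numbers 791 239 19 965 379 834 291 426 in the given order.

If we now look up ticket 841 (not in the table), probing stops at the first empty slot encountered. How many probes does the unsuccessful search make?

3

Insert 791: h=10, slot 10 empty -> index 10.
Insert 239: h=8, slot 8 empty -> index 8.
Insert 19: h=8, slot 8 occupied -> index 9.
Insert 965: h=8, slots 8,9,10 occupied -> index 0.
Insert 379: h=5, slot 5 empty -> index 5.
Insert 834: h=9, slots 9,10,0 occupied -> index 1.
Insert 291: h=5, slot 5 occupied -> index 6.
Insert 426: h=8, slots 8,9,10,0,1 occupied -> index 2.
Table: [965, 834, 426, _, _, 379, 291, _, 239, 19, 791]
Lookup 841: h=5, probe 5,6,7 → slot 7 empty, not found.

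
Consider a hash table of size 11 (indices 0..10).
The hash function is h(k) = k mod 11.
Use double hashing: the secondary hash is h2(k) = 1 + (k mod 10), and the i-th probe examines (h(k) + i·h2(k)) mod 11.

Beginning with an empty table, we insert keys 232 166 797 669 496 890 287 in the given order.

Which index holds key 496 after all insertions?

232 hashes to 1; slot 1 is free => place at 1.
166 hashes to 1, h2=7; 1 taken => place at 8.
797 hashes to 5; slot 5 is free => place at 5.
669 hashes to 9; slot 9 is free => place at 9.
496 hashes to 1, h2=7; 1,8 taken => place at 4.
890 hashes to 10; slot 10 is free => place at 10.
287 hashes to 1, h2=8; 1,9 taken => place at 6.
Table: [—, 232, —, —, 496, 797, 287, —, 166, 669, 890]

4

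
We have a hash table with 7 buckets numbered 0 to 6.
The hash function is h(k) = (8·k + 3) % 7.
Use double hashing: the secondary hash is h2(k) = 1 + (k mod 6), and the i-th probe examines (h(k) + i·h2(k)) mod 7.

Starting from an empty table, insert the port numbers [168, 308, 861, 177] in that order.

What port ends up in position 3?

168

Insert 168: h=3, slot 3 empty => index 3.
Insert 308: h=3, h2=3, slot 3 occupied => index 6.
Insert 861: h=3, h2=4, slot 3 occupied => index 0.
Insert 177: h=5, slot 5 empty => index 5.
Table: [861, ∅, ∅, 168, ∅, 177, 308]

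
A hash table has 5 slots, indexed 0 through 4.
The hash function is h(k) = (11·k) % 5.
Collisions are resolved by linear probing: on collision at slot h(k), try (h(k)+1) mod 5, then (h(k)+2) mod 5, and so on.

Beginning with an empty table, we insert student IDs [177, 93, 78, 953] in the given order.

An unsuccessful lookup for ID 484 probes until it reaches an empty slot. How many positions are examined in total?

177: h=2 → slot 2
93: h=3 → slot 3
78: h=3, probe 3,4 → slot 4
953: h=3, probe 3,4,0 → slot 0
Table: [953, _, 177, 93, 78]
Lookup 484: h=4, probe 4,0,1 → slot 1 empty, not found.

3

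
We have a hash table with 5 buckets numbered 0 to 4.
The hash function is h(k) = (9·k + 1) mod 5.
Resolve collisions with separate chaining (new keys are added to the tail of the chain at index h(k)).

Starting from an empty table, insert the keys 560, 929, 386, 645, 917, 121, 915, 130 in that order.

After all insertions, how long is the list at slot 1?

4

560 → bucket 1
929 → bucket 2
386 → bucket 0
645 → bucket 1 (collision)
917 → bucket 4
121 → bucket 0 (collision)
915 → bucket 1 (collision)
130 → bucket 1 (collision)
Final buckets:
0: 386 -> 121
1: 560 -> 645 -> 915 -> 130
2: 929
3: ∅
4: 917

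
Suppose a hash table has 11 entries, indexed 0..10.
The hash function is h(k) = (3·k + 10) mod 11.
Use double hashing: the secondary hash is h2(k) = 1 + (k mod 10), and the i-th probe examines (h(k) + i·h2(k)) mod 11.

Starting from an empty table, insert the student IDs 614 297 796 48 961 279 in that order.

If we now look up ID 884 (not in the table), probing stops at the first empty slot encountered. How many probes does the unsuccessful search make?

2

614 hashes to 4; slot 4 is free → place at 4.
297 hashes to 10; slot 10 is free → place at 10.
796 hashes to 0; slot 0 is free → place at 0.
48 hashes to 0, h2=9; 0 taken → place at 9.
961 hashes to 0, h2=2; 0 taken → place at 2.
279 hashes to 0, h2=10; 0,10,9 taken → place at 8.
Table: [796, —, 961, —, 614, —, —, —, 279, 48, 297]
Lookup 884: h=0, h2=5, probe 0,5 → slot 5 empty, not found.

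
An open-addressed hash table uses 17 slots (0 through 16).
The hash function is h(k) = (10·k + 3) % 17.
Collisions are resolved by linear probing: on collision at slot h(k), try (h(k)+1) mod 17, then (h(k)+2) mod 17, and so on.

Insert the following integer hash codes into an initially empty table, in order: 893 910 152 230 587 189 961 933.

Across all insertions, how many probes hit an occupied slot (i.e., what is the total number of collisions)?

893: h=8 => slot 8
910: h=8, probe 8,9 => slot 9
152: h=10 => slot 10
230: h=8, probe 8,9,10,11 => slot 11
587: h=8, probe 8,9,10,11,12 => slot 12
189: h=6 => slot 6
961: h=8, probe 8,9,10,11,12,13 => slot 13
933: h=0 => slot 0
Table: [933, ., ., ., ., ., 189, ., 893, 910, 152, 230, 587, 961, ., ., .]

13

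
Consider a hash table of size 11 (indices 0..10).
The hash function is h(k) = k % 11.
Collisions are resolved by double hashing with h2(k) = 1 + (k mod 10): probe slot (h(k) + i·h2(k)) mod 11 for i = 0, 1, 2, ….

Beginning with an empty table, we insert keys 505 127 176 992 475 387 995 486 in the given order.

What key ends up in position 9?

486

505 hashes to 10; slot 10 is free → place at 10.
127 hashes to 6; slot 6 is free → place at 6.
176 hashes to 0; slot 0 is free → place at 0.
992 hashes to 2; slot 2 is free → place at 2.
475 hashes to 2, h2=6; 2 taken → place at 8.
387 hashes to 2, h2=8; 2,10 taken → place at 7.
995 hashes to 5; slot 5 is free → place at 5.
486 hashes to 2, h2=7; 2 taken → place at 9.
Table: [176, ., 992, ., ., 995, 127, 387, 475, 486, 505]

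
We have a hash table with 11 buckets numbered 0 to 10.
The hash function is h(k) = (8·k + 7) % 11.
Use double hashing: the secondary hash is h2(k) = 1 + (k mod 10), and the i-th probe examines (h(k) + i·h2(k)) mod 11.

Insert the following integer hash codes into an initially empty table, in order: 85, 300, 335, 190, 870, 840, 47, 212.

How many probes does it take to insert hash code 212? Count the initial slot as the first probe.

2

85 hashes to 5; slot 5 is free → place at 5.
300 hashes to 9; slot 9 is free → place at 9.
335 hashes to 3; slot 3 is free → place at 3.
190 hashes to 9, h2=1; 9 taken → place at 10.
870 hashes to 4; slot 4 is free → place at 4.
840 hashes to 6; slot 6 is free → place at 6.
47 hashes to 9, h2=8; 9,6,3 taken → place at 0.
212 hashes to 9, h2=3; 9 taken → place at 1.
Table: [47, 212, ., 335, 870, 85, 840, ., ., 300, 190]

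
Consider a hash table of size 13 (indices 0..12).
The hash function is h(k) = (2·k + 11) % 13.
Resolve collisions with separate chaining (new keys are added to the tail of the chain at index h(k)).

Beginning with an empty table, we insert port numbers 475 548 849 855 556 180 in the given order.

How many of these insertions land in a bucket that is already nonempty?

Insert 475: h=12, bucket 12 empty -> new chain.
Insert 548: h=2, bucket 2 empty -> new chain.
Insert 849: h=6, bucket 6 empty -> new chain.
Insert 855: h=5, bucket 5 empty -> new chain.
Insert 556: h=5, bucket 5 nonempty -> append to chain.
Insert 180: h=7, bucket 7 empty -> new chain.
Final buckets:
0: .
1: .
2: 548
3: .
4: .
5: 855 -> 556
6: 849
7: 180
8: .
9: .
10: .
11: .
12: 475

1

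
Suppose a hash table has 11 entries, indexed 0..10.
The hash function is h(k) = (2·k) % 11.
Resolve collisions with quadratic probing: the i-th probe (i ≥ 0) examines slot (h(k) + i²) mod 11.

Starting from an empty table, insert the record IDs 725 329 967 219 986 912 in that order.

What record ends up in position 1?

Insert 725: h=9, slot 9 empty => index 9.
Insert 329: h=9, slot 9 occupied => index 10.
Insert 967: h=9, slots 9,10 occupied => index 2.
Insert 219: h=9, slots 9,10,2 occupied => index 7.
Insert 986: h=3, slot 3 empty => index 3.
Insert 912: h=9, slots 9,10,2,7,3 occupied => index 1.
Table: [_, 912, 967, 986, _, _, _, 219, _, 725, 329]

912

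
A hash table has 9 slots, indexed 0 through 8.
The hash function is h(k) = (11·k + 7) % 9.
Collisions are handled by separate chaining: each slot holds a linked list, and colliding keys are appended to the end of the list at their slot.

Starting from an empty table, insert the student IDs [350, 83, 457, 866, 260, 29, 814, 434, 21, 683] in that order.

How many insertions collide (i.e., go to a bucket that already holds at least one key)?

5

Insert 350: h=5, bucket 5 empty → new chain.
Insert 83: h=2, bucket 2 empty → new chain.
Insert 457: h=3, bucket 3 empty → new chain.
Insert 866: h=2, bucket 2 nonempty → append to chain.
Insert 260: h=5, bucket 5 nonempty → append to chain.
Insert 29: h=2, bucket 2 nonempty → append to chain.
Insert 814: h=6, bucket 6 empty → new chain.
Insert 434: h=2, bucket 2 nonempty → append to chain.
Insert 21: h=4, bucket 4 empty → new chain.
Insert 683: h=5, bucket 5 nonempty → append to chain.
Final buckets:
0: -
1: -
2: 83 -> 866 -> 29 -> 434
3: 457
4: 21
5: 350 -> 260 -> 683
6: 814
7: -
8: -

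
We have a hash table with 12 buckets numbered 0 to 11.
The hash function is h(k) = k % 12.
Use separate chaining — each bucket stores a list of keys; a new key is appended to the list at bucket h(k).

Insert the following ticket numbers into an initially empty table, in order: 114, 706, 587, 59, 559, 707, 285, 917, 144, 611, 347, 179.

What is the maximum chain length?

6

Insert 114: h=6, bucket 6 empty → new chain.
Insert 706: h=10, bucket 10 empty → new chain.
Insert 587: h=11, bucket 11 empty → new chain.
Insert 59: h=11, bucket 11 nonempty → append to chain.
Insert 559: h=7, bucket 7 empty → new chain.
Insert 707: h=11, bucket 11 nonempty → append to chain.
Insert 285: h=9, bucket 9 empty → new chain.
Insert 917: h=5, bucket 5 empty → new chain.
Insert 144: h=0, bucket 0 empty → new chain.
Insert 611: h=11, bucket 11 nonempty → append to chain.
Insert 347: h=11, bucket 11 nonempty → append to chain.
Insert 179: h=11, bucket 11 nonempty → append to chain.
Final buckets:
0: 144
1: ∅
2: ∅
3: ∅
4: ∅
5: 917
6: 114
7: 559
8: ∅
9: 285
10: 706
11: 587 -> 59 -> 707 -> 611 -> 347 -> 179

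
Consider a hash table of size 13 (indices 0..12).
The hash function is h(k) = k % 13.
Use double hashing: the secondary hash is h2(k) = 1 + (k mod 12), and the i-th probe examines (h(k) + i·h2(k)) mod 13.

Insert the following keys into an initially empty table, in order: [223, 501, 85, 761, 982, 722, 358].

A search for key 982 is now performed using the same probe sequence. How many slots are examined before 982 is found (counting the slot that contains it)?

2

223: h=2 => slot 2
501: h=7 => slot 7
85: h=7, h2=2, probe 7,9 => slot 9
761: h=7, h2=6, probe 7,0 => slot 0
982: h=7, h2=11, probe 7,5 => slot 5
722: h=7, h2=3, probe 7,10 => slot 10
358: h=7, h2=11, probe 7,5,3 => slot 3
Table: [761, ∅, 223, 358, ∅, 982, ∅, 501, ∅, 85, 722, ∅, ∅]
Lookup 982: h=7, h2=11, probe 7,5 → found at 5.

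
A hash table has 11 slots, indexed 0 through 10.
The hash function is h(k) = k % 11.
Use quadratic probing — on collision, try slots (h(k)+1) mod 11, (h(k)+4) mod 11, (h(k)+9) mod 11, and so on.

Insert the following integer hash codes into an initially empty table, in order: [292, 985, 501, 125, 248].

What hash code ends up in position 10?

501

292: h=6 → slot 6
985: h=6, probe 6,7 → slot 7
501: h=6, probe 6,7,10 → slot 10
125: h=4 → slot 4
248: h=6, probe 6,7,10,4,0 → slot 0
Table: [248, _, _, _, 125, _, 292, 985, _, _, 501]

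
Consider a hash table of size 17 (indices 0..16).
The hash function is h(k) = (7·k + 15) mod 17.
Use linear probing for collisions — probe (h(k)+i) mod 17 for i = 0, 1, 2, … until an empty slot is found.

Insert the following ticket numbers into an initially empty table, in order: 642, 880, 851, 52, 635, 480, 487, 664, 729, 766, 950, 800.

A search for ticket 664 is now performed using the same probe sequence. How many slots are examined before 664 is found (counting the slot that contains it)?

642 hashes to 4; slot 4 is free => place at 4.
880 hashes to 4; 4 taken => place at 5.
851 hashes to 5; 5 taken => place at 6.
52 hashes to 5; 5,6 taken => place at 7.
635 hashes to 6; 6,7 taken => place at 8.
480 hashes to 9; slot 9 is free => place at 9.
487 hashes to 7; 7,8,9 taken => place at 10.
664 hashes to 5; 5,6,7,8,9,10 taken => place at 11.
729 hashes to 1; slot 1 is free => place at 1.
766 hashes to 5; 5,6,7,8,9,10,11 taken => place at 12.
950 hashes to 1; 1 taken => place at 2.
800 hashes to 5; 5,6,7,8,9,10,11,12 taken => place at 13.
Table: [_, 729, 950, _, 642, 880, 851, 52, 635, 480, 487, 664, 766, 800, _, _, _]
Lookup 664: h=5, probe 5,6,7,8,9,10,11 → found at 11.

7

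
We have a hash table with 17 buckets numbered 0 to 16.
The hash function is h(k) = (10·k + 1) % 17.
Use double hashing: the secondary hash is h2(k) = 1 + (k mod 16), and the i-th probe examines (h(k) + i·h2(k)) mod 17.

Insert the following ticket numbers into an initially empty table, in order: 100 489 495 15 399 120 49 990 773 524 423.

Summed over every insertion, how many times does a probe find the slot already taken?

4

Insert 100: h=15, slot 15 empty => index 15.
Insert 489: h=12, slot 12 empty => index 12.
Insert 495: h=4, slot 4 empty => index 4.
Insert 15: h=15, h2=16, slot 15 occupied => index 14.
Insert 399: h=13, slot 13 empty => index 13.
Insert 120: h=11, slot 11 empty => index 11.
Insert 49: h=15, h2=2, slot 15 occupied => index 0.
Insert 990: h=7, slot 7 empty => index 7.
Insert 773: h=13, h2=6, slot 13 occupied => index 2.
Insert 524: h=5, slot 5 empty => index 5.
Insert 423: h=15, h2=8, slot 15 occupied => index 6.
Table: [49, ∅, 773, ∅, 495, 524, 423, 990, ∅, ∅, ∅, 120, 489, 399, 15, 100, ∅]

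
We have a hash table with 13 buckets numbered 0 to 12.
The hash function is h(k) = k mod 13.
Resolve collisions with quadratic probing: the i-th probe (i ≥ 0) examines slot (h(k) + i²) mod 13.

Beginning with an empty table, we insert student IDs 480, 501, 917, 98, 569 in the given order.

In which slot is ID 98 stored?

480: h=12 => slot 12
501: h=7 => slot 7
917: h=7, probe 7,8 => slot 8
98: h=7, probe 7,8,11 => slot 11
569: h=10 => slot 10
Table: [_, _, _, _, _, _, _, 501, 917, _, 569, 98, 480]

11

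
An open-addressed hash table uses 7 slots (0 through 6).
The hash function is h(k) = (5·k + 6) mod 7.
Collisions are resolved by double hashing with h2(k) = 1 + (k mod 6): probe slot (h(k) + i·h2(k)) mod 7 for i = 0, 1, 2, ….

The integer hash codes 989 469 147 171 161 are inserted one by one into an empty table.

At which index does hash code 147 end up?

Insert 989: h=2, slot 2 empty → index 2.
Insert 469: h=6, slot 6 empty → index 6.
Insert 147: h=6, h2=4, slot 6 occupied → index 3.
Insert 171: h=0, slot 0 empty → index 0.
Insert 161: h=6, h2=6, slot 6 occupied → index 5.
Table: [171, -, 989, 147, -, 161, 469]

3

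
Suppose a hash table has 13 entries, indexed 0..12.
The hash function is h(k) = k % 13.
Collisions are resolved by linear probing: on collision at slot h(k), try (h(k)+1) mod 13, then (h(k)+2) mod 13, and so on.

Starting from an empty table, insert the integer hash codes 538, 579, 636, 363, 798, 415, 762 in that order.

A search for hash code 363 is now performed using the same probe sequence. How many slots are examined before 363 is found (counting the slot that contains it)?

Insert 538: h=5, slot 5 empty -> index 5.
Insert 579: h=7, slot 7 empty -> index 7.
Insert 636: h=12, slot 12 empty -> index 12.
Insert 363: h=12, slot 12 occupied -> index 0.
Insert 798: h=5, slot 5 occupied -> index 6.
Insert 415: h=12, slots 12,0 occupied -> index 1.
Insert 762: h=8, slot 8 empty -> index 8.
Table: [363, 415, —, —, —, 538, 798, 579, 762, —, —, —, 636]
Lookup 363: h=12, probe 12,0 → found at 0.

2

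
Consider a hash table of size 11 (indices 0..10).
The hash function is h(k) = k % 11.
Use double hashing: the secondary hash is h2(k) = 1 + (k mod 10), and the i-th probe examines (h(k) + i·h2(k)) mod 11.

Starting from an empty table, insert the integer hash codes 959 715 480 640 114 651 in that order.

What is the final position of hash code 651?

6

959 hashes to 2; slot 2 is free => place at 2.
715 hashes to 0; slot 0 is free => place at 0.
480 hashes to 7; slot 7 is free => place at 7.
640 hashes to 2, h2=1; 2 taken => place at 3.
114 hashes to 4; slot 4 is free => place at 4.
651 hashes to 2, h2=2; 2,4 taken => place at 6.
Table: [715, _, 959, 640, 114, _, 651, 480, _, _, _]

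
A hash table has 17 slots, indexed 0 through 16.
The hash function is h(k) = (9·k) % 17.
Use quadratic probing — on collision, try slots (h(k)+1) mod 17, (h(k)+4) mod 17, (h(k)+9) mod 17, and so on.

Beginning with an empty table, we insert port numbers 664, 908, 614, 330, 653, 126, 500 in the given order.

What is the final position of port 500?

664: h=9 -> slot 9
908: h=12 -> slot 12
614: h=1 -> slot 1
330: h=12, probe 12,13 -> slot 13
653: h=12, probe 12,13,16 -> slot 16
126: h=12, probe 12,13,16,4 -> slot 4
500: h=12, probe 12,13,16,4,11 -> slot 11
Table: [∅, 614, ∅, ∅, 126, ∅, ∅, ∅, ∅, 664, ∅, 500, 908, 330, ∅, ∅, 653]

11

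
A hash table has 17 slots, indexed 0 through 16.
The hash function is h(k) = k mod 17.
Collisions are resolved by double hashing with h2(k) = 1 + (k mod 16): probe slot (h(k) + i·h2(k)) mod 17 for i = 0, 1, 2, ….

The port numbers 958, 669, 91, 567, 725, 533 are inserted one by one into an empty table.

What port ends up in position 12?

958: h=6 → slot 6
669: h=6, h2=14, probe 6,3 → slot 3
91: h=6, h2=12, probe 6,1 → slot 1
567: h=6, h2=8, probe 6,14 → slot 14
725: h=11 → slot 11
533: h=6, h2=6, probe 6,12 → slot 12
Table: [., 91, ., 669, ., ., 958, ., ., ., ., 725, 533, ., 567, ., .]

533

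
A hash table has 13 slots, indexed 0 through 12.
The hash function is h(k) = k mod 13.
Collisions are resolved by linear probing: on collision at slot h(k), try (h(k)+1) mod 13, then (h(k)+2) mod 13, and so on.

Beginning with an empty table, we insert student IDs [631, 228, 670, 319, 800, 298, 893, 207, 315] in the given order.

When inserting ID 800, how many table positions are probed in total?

Insert 631: h=7, slot 7 empty -> index 7.
Insert 228: h=7, slot 7 occupied -> index 8.
Insert 670: h=7, slots 7,8 occupied -> index 9.
Insert 319: h=7, slots 7,8,9 occupied -> index 10.
Insert 800: h=7, slots 7,8,9,10 occupied -> index 11.
Insert 298: h=12, slot 12 empty -> index 12.
Insert 893: h=9, slots 9,10,11,12 occupied -> index 0.
Insert 207: h=12, slots 12,0 occupied -> index 1.
Insert 315: h=3, slot 3 empty -> index 3.
Table: [893, 207, ., 315, ., ., ., 631, 228, 670, 319, 800, 298]

5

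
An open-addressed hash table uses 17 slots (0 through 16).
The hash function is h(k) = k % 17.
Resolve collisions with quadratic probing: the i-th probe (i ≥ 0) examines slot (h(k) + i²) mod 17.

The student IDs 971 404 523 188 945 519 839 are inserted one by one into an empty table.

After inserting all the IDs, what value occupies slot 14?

523

971 hashes to 2; slot 2 is free => place at 2.
404 hashes to 13; slot 13 is free => place at 13.
523 hashes to 13; 13 taken => place at 14.
188 hashes to 1; slot 1 is free => place at 1.
945 hashes to 10; slot 10 is free => place at 10.
519 hashes to 9; slot 9 is free => place at 9.
839 hashes to 6; slot 6 is free => place at 6.
Table: [—, 188, 971, —, —, —, 839, —, —, 519, 945, —, —, 404, 523, —, —]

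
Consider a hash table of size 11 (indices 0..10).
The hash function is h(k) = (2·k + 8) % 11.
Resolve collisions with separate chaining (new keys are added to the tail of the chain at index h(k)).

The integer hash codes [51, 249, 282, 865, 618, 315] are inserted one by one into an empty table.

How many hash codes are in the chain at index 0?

51 -> bucket 0
249 -> bucket 0 (collision)
282 -> bucket 0 (collision)
865 -> bucket 0 (collision)
618 -> bucket 1
315 -> bucket 0 (collision)
Final buckets:
0: 51 -> 249 -> 282 -> 865 -> 315
1: 618
2: —
3: —
4: —
5: —
6: —
7: —
8: —
9: —
10: —

5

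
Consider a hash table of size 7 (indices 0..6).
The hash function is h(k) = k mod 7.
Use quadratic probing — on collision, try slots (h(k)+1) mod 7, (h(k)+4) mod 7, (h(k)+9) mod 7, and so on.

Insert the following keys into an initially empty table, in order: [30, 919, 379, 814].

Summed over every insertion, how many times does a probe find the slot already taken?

30 hashes to 2; slot 2 is free -> place at 2.
919 hashes to 2; 2 taken -> place at 3.
379 hashes to 1; slot 1 is free -> place at 1.
814 hashes to 2; 2,3 taken -> place at 6.
Table: [_, 379, 30, 919, _, _, 814]

3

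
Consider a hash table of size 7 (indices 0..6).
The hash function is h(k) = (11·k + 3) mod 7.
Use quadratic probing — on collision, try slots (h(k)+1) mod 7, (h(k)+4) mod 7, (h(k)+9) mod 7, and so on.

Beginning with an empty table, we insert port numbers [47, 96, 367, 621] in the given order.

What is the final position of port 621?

Insert 47: h=2, slot 2 empty → index 2.
Insert 96: h=2, slot 2 occupied → index 3.
Insert 367: h=1, slot 1 empty → index 1.
Insert 621: h=2, slots 2,3 occupied → index 6.
Table: [—, 367, 47, 96, —, —, 621]

6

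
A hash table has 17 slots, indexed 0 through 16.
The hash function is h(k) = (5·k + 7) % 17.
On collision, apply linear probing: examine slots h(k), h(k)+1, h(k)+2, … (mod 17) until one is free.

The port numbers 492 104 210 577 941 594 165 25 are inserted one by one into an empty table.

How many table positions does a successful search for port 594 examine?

492 hashes to 2; slot 2 is free -> place at 2.
104 hashes to 0; slot 0 is free -> place at 0.
210 hashes to 3; slot 3 is free -> place at 3.
577 hashes to 2; 2,3 taken -> place at 4.
941 hashes to 3; 3,4 taken -> place at 5.
594 hashes to 2; 2,3,4,5 taken -> place at 6.
165 hashes to 16; slot 16 is free -> place at 16.
25 hashes to 13; slot 13 is free -> place at 13.
Table: [104, _, 492, 210, 577, 941, 594, _, _, _, _, _, _, 25, _, _, 165]
Lookup 594: h=2, probe 2,3,4,5,6 → found at 6.

5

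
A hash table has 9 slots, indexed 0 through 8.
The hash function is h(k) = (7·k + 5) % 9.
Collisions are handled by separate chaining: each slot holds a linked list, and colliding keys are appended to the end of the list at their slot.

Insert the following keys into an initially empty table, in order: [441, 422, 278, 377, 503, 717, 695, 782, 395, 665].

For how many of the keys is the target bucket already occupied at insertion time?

441 -> bucket 5
422 -> bucket 7
278 -> bucket 7 (collision)
377 -> bucket 7 (collision)
503 -> bucket 7 (collision)
717 -> bucket 2
695 -> bucket 1
782 -> bucket 7 (collision)
395 -> bucket 7 (collision)
665 -> bucket 7 (collision)
Final buckets:
0: -
1: 695
2: 717
3: -
4: -
5: 441
6: -
7: 422 -> 278 -> 377 -> 503 -> 782 -> 395 -> 665
8: -

6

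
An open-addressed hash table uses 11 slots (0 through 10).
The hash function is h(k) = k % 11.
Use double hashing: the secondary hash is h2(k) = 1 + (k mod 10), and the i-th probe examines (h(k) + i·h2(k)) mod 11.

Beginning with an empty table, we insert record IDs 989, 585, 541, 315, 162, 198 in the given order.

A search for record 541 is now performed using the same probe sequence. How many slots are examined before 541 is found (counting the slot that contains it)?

989 hashes to 10; slot 10 is free => place at 10.
585 hashes to 2; slot 2 is free => place at 2.
541 hashes to 2, h2=2; 2 taken => place at 4.
315 hashes to 7; slot 7 is free => place at 7.
162 hashes to 8; slot 8 is free => place at 8.
198 hashes to 0; slot 0 is free => place at 0.
Table: [198, _, 585, _, 541, _, _, 315, 162, _, 989]
Lookup 541: h=2, h2=2, probe 2,4 → found at 4.

2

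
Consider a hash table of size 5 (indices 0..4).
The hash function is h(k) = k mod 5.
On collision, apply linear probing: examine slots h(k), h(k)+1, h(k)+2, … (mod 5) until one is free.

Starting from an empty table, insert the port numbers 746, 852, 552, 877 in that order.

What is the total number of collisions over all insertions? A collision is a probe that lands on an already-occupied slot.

Insert 746: h=1, slot 1 empty → index 1.
Insert 852: h=2, slot 2 empty → index 2.
Insert 552: h=2, slot 2 occupied → index 3.
Insert 877: h=2, slots 2,3 occupied → index 4.
Table: [—, 746, 852, 552, 877]

3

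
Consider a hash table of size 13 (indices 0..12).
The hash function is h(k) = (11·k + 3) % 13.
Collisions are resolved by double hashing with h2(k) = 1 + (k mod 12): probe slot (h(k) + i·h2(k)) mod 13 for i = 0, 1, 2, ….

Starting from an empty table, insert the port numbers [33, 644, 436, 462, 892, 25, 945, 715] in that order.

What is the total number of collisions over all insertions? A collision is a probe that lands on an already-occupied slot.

Insert 33: h=2, slot 2 empty → index 2.
Insert 644: h=2, h2=9, slot 2 occupied → index 11.
Insert 436: h=2, h2=5, slot 2 occupied → index 7.
Insert 462: h=2, h2=7, slot 2 occupied → index 9.
Insert 892: h=0, slot 0 empty → index 0.
Insert 25: h=5, slot 5 empty → index 5.
Insert 945: h=11, h2=10, slot 11 occupied → index 8.
Insert 715: h=3, slot 3 empty → index 3.
Table: [892, _, 33, 715, _, 25, _, 436, 945, 462, _, 644, _]

4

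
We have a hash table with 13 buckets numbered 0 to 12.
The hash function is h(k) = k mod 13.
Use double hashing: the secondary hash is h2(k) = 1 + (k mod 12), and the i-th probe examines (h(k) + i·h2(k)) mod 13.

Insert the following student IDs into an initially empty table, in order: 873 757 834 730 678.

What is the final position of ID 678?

10

873 hashes to 2; slot 2 is free -> place at 2.
757 hashes to 3; slot 3 is free -> place at 3.
834 hashes to 2, h2=7; 2 taken -> place at 9.
730 hashes to 2, h2=11; 2 taken -> place at 0.
678 hashes to 2, h2=7; 2,9,3 taken -> place at 10.
Table: [730, ∅, 873, 757, ∅, ∅, ∅, ∅, ∅, 834, 678, ∅, ∅]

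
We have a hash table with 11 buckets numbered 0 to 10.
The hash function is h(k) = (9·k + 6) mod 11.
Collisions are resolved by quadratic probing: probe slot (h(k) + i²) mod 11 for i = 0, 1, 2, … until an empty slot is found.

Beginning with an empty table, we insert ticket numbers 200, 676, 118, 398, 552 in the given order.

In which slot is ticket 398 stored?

3

200: h=2 -> slot 2
676: h=7 -> slot 7
118: h=1 -> slot 1
398: h=2, probe 2,3 -> slot 3
552: h=2, probe 2,3,6 -> slot 6
Table: [-, 118, 200, 398, -, -, 552, 676, -, -, -]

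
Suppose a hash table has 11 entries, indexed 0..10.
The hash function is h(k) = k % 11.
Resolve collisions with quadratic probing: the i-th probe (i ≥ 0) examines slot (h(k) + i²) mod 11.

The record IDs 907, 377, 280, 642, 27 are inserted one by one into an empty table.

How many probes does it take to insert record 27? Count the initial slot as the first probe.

3

907: h=5 => slot 5
377: h=3 => slot 3
280: h=5, probe 5,6 => slot 6
642: h=4 => slot 4
27: h=5, probe 5,6,9 => slot 9
Table: [∅, ∅, ∅, 377, 642, 907, 280, ∅, ∅, 27, ∅]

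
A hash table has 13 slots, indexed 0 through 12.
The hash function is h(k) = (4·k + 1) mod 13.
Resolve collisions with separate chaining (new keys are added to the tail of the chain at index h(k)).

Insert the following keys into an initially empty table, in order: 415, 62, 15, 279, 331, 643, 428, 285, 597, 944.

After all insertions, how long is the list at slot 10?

4

415 -> bucket 10
62 -> bucket 2
15 -> bucket 9
279 -> bucket 12
331 -> bucket 12 (collision)
643 -> bucket 12 (collision)
428 -> bucket 10 (collision)
285 -> bucket 10 (collision)
597 -> bucket 10 (collision)
944 -> bucket 7
Final buckets:
0: _
1: _
2: 62
3: _
4: _
5: _
6: _
7: 944
8: _
9: 15
10: 415 -> 428 -> 285 -> 597
11: _
12: 279 -> 331 -> 643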